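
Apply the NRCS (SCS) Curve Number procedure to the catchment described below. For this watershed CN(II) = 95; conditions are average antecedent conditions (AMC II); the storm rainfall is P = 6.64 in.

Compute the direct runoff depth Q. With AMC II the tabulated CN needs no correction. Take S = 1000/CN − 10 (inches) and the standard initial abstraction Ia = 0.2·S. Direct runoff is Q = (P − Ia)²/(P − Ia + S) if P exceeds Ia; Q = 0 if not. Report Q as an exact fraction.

CN(II) = 95; AMC II needs no correction.
S = 1000/95 − 10 = 10/19 in ≈ 0.526 in
Ia = 0.2·(10/19) = 2/19 in ≈ 0.105 in
P − Ia = 6.640 − 0.105 = 3104/475 ≈ 6.535 in (> 0, runoff occurs)
Q = (3104/475)²/((3104/475) + 10/19) = (9634816/225625)/(3354/475) = 4817408/796575 in ≈ 6.048 in

Q = 4817408/796575 in ≈ 6.048 in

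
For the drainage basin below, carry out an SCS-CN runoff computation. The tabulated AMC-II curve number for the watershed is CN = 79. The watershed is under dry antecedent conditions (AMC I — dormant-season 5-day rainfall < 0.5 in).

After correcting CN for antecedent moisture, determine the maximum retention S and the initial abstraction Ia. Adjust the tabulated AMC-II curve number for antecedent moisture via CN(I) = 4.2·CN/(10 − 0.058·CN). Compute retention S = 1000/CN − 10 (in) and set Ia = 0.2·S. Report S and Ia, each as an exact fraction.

S = 500/79 in ≈ 6.329 in; Ia = 100/79 in ≈ 1.266 in

Adjust CN=79 to AMC I: 4.2·79/(10 − 0.058·79) → (1659/5) ÷ (2709/500) = 7900/129 ≈ 61.240
Max retention: S = 1000/(7900/129) − 10 = 500/79 in (≈ 6.329 in)
Initial abstraction Ia = S/5 = (500/79)/5 = 100/79 ≈ 1.266 in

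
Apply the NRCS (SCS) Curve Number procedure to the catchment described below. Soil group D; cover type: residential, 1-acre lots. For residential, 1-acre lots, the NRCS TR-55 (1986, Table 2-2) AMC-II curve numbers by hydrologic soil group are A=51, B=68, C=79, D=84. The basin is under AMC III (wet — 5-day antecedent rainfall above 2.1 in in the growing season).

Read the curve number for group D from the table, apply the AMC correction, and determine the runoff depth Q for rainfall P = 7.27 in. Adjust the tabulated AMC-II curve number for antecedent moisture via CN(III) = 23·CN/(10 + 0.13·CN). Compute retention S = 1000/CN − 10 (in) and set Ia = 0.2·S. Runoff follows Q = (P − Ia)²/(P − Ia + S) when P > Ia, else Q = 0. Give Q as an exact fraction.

Q = 117745745881/18505710300 in ≈ 6.363 in

NRCS table: residential, 1-acre lots, soil group D → CN(II) = 84
Wet (AMC III): CN(III) = 23·84/(10 + 0.13·84) = 1932/(523/25) = 48300/523 ≈ 92.352
Retention S: 1000/CN − 10 with CN=92.352 → S = 400/483 ≈ 0.828 in
Initial abstraction Ia = S/5 = (400/483)/5 = 80/483 ≈ 0.166 in
P − Ia = 7.270 − 0.166 = 343141/48300 ≈ 7.104 in (> 0, runoff occurs)
Runoff Q = (P−Ia)²/(P−Ia+S) = (7.104)²/(7.104+0.828) = 117745745881/18505710300 ≈ 6.363 in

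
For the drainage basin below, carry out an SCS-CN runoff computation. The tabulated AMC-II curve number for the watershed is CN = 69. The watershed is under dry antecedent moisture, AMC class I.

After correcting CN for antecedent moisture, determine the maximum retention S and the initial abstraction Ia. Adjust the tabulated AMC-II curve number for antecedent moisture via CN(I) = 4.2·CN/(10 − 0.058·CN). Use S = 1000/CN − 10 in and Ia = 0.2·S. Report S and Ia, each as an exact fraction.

CN(I) from CN(II)=69: (4.2·69)/(10 − 0.058·69) = 144900/2999 ≈ 48.316
S = 1000/(144900/2999) − 10 = 15500/1449 in ≈ 10.697 in
Ia = 0.2S: 0.2·10.697 = 2.139 in (exactly 3100/1449)

S = 15500/1449 in ≈ 10.697 in; Ia = 3100/1449 in ≈ 2.139 in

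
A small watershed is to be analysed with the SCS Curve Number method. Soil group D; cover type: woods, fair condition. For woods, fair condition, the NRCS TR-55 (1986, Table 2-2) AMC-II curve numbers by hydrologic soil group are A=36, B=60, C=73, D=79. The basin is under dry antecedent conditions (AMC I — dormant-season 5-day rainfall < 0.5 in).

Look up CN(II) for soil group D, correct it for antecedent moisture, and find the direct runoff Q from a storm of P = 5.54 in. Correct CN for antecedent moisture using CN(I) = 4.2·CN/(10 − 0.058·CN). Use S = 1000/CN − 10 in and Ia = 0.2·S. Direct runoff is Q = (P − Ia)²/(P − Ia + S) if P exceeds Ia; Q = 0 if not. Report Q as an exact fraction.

Q = 285035689/165437850 in ≈ 1.723 in

NRCS table: woods, fair condition, soil group D → CN(II) = 79
Dry (AMC I): CN(I) = 4.2·79/(10 − 0.058·79) = (1659/5)/(2709/500) = 7900/129 ≈ 61.240
Max retention: S = 1000/(7900/129) − 10 = 500/79 in (≈ 6.329 in)
Initial abstraction Ia = S/5 = (500/79)/5 = 100/79 ≈ 1.266 in
P − Ia = 5.540 − 1.266 = 16883/3950 ≈ 4.274 in (> 0, runoff occurs)
Q: (16883/3950)² ÷ (41883/3950) = 285035689/165437850 in (≈ 1.723 in)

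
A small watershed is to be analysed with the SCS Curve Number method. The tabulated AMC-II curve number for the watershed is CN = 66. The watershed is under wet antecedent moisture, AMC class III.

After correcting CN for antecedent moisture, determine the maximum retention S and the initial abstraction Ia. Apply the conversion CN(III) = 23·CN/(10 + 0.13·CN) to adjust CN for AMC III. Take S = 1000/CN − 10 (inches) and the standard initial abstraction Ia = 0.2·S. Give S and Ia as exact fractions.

S = 1700/759 in ≈ 2.240 in; Ia = 340/759 in ≈ 0.448 in

Adjust CN=66 to AMC III: 23·66/(10 + 0.13·66) → 1518 ÷ (929/50) = 75900/929 ≈ 81.701
Retention S: 1000/CN − 10 with CN=81.701 → S = 1700/759 ≈ 2.240 in
Initial abstraction Ia = S/5 = (1700/759)/5 = 340/759 ≈ 0.448 in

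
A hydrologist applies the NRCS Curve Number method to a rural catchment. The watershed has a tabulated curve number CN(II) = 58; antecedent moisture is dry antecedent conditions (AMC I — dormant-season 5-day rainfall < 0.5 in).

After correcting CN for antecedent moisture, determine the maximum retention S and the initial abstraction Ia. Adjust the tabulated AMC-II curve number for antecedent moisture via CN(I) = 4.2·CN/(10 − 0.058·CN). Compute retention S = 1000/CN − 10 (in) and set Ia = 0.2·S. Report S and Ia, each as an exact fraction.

S = 500/29 in ≈ 17.241 in; Ia = 100/29 in ≈ 3.448 in

Adjust CN=58 to AMC I: 4.2·58/(10 − 0.058·58) → (1218/5) ÷ (1659/250) = 2900/79 ≈ 36.709
S = 1000/(2900/79) − 10 = 500/29 in ≈ 17.241 in
Ia = 0.2S: 0.2·17.241 = 3.448 in (exactly 100/29)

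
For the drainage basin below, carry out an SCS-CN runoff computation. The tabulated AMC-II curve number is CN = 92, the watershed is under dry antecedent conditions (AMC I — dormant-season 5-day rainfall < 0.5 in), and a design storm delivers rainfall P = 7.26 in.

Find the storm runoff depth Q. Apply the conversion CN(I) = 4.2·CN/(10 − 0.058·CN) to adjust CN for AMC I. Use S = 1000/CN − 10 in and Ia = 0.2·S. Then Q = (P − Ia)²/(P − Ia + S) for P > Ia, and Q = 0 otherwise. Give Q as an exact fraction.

CN(I) from CN(II)=92: (4.2·92)/(10 − 0.058·92) = 48300/583 ≈ 82.847
Max retention: S = 1000/(48300/583) − 10 = 1000/483 in (≈ 2.070 in)
Ia = 0.2·(1000/483) = 200/483 in ≈ 0.414 in
Since P=7.260 > Ia=0.414: effective rainfall P−Ia = 165329/24150 in
Q: (165329/24150)² ÷ (215329/24150) = 27333678241/5200195350 in (≈ 5.256 in)

Q = 27333678241/5200195350 in ≈ 5.256 in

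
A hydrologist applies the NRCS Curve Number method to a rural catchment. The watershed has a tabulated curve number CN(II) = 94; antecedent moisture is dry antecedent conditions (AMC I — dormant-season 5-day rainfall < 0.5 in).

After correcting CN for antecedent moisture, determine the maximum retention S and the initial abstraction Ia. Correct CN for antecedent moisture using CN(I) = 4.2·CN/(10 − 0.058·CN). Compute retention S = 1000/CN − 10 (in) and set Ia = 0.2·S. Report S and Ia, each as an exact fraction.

S = 500/329 in ≈ 1.520 in; Ia = 100/329 in ≈ 0.304 in

Dry (AMC I): CN(I) = 4.2·94/(10 − 0.058·94) = (1974/5)/(1137/250) = 32900/379 ≈ 86.807
S = 1000/(32900/379) − 10 = 500/329 in ≈ 1.520 in
Ia = 0.2·(500/329) = 100/329 in ≈ 0.304 in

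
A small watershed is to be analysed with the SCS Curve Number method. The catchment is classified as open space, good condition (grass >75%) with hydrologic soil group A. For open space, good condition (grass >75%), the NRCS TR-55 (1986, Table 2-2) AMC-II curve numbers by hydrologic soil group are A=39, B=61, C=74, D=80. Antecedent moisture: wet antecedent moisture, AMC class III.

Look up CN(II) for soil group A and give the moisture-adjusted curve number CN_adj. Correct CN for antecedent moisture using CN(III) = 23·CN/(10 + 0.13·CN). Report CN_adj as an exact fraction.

NRCS table: open space, good condition (grass >75%), soil group A → CN(II) = 39
CN(III) from CN(II)=39: (23·39)/(10 + 0.13·39) = 89700/1507 ≈ 59.522

CN_adj = 89700/1507 ≈ 59.522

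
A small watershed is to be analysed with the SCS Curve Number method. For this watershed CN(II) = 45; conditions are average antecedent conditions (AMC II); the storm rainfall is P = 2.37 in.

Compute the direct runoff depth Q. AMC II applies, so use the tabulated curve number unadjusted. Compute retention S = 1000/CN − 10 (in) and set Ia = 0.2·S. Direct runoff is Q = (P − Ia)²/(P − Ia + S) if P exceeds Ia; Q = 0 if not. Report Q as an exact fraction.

CN(II) = 45; AMC II needs no correction.
Retention S: 1000/CN − 10 with CN=45.000 → S = 110/9 ≈ 12.222 in
Ia = 0.2·(110/9) = 22/9 in ≈ 2.444 in
P = 2.370 ≤ Ia = 2.444 in: entire storm abstracted, Q = 0.

Q = 0 in ≈ 0.000 in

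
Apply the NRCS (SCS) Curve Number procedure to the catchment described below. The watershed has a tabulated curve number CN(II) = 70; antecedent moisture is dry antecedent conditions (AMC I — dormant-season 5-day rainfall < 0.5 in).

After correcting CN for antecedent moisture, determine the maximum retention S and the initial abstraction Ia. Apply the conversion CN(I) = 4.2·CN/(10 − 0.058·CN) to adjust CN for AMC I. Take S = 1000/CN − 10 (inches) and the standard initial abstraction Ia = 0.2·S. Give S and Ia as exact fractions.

Adjust CN=70 to AMC I: 4.2·70/(10 − 0.058·70) → 294 ÷ (297/50) = 4900/99 ≈ 49.495
S = 1000/(4900/99) − 10 = 500/49 in ≈ 10.204 in
Initial abstraction Ia = S/5 = (500/49)/5 = 100/49 ≈ 2.041 in

S = 500/49 in ≈ 10.204 in; Ia = 100/49 in ≈ 2.041 in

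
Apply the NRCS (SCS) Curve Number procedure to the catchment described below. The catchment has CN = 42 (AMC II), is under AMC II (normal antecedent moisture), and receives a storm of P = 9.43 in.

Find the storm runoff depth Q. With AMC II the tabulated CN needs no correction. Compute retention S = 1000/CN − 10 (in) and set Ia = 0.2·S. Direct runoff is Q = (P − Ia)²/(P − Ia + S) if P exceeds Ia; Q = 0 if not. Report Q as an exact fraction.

AMC II — tabulated CN = 42 applies directly.
Max retention: S = 1000/42 − 10 = 290/21 in (≈ 13.810 in)
Ia = 0.2S: 0.2·13.810 = 2.762 in (exactly 58/21)
Since P=9.430 > Ia=2.762: effective rainfall P−Ia = 14003/2100 in
Runoff Q = (P−Ia)²/(P−Ia+S) = (6.668)²/(6.668+13.810) = 196084009/90306300 ≈ 2.171 in

Q = 196084009/90306300 in ≈ 2.171 in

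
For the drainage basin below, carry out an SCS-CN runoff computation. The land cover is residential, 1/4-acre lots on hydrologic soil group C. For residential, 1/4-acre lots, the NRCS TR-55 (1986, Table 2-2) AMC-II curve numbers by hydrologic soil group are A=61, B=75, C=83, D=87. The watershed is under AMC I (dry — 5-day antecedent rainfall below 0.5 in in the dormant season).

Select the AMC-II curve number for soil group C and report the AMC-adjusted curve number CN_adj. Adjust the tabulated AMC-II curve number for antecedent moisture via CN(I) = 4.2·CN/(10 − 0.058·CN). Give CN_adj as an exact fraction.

NRCS table: residential, 1/4-acre lots, soil group C → CN(II) = 83
CN(I) from CN(II)=83: (4.2·83)/(10 − 0.058·83) = 174300/2593 ≈ 67.219

CN_adj = 174300/2593 ≈ 67.219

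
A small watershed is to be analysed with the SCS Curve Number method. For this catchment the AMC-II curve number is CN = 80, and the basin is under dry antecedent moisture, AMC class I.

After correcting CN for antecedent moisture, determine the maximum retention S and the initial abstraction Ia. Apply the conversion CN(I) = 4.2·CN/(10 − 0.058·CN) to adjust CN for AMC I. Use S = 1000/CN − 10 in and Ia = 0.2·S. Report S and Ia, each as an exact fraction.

Adjust CN=80 to AMC I: 4.2·80/(10 − 0.058·80) → 336 ÷ (134/25) = 4200/67 ≈ 62.687
S = 1000/(4200/67) − 10 = 125/21 in ≈ 5.952 in
Initial abstraction Ia = S/5 = (125/21)/5 = 25/21 ≈ 1.190 in

S = 125/21 in ≈ 5.952 in; Ia = 25/21 in ≈ 1.190 in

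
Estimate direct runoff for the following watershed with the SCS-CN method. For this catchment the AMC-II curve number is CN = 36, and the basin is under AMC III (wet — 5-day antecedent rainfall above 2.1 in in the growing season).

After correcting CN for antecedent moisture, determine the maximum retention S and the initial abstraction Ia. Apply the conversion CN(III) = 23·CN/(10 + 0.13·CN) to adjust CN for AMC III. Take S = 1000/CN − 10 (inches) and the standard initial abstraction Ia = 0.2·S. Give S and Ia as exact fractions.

S = 1600/207 in ≈ 7.729 in; Ia = 320/207 in ≈ 1.546 in

CN(III) from CN(II)=36: (23·36)/(10 + 0.13·36) = 20700/367 ≈ 56.403
Retention S: 1000/CN − 10 with CN=56.403 → S = 1600/207 ≈ 7.729 in
Initial abstraction Ia = S/5 = (1600/207)/5 = 320/207 ≈ 1.546 in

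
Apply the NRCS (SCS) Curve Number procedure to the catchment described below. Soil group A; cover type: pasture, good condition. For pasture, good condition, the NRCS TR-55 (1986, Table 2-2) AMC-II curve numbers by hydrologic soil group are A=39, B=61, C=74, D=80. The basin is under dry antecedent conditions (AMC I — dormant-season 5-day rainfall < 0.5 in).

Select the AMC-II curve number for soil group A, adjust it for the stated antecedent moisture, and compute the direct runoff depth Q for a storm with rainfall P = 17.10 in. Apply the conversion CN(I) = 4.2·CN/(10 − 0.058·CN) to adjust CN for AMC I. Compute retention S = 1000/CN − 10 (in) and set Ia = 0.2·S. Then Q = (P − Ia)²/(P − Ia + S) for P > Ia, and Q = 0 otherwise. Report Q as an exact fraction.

Q = 6248744401/3145361310 in ≈ 1.987 in

NRCS table: pasture, good condition, soil group A → CN(II) = 39
Adjust CN=39 to AMC I: 4.2·39/(10 − 0.058·39) → (819/5) ÷ (3869/500) = 81900/3869 ≈ 21.168
Retention S: 1000/CN − 10 with CN=21.168 → S = 30500/819 ≈ 37.241 in
Ia = 0.2·(30500/819) = 6100/819 in ≈ 7.448 in
P − Ia = 17.100 − 7.448 = 79049/8190 ≈ 9.652 in (> 0, runoff occurs)
Runoff Q = (P−Ia)²/(P−Ia+S) = (9.652)²/(9.652+37.241) = 6248744401/3145361310 ≈ 1.987 in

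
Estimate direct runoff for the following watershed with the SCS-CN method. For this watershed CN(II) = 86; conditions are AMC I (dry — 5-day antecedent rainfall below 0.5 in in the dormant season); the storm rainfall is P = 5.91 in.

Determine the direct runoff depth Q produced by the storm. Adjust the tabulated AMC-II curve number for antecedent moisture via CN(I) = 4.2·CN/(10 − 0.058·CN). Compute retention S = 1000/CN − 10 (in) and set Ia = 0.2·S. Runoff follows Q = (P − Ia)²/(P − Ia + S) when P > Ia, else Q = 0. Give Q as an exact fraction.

Q = 4387605121/1499483100 in ≈ 2.926 in

Adjust CN=86 to AMC I: 4.2·86/(10 − 0.058·86) → (1806/5) ÷ (1253/250) = 12900/179 ≈ 72.067
Retention S: 1000/CN − 10 with CN=72.067 → S = 500/129 ≈ 3.876 in
Ia = 0.2·(500/129) = 100/129 in ≈ 0.775 in
Excess rainfall: 5.910 − 0.775 = 5.135 in; P > Ia so Q > 0
Q: (66239/12900)² ÷ (116239/12900) = 4387605121/1499483100 in (≈ 2.926 in)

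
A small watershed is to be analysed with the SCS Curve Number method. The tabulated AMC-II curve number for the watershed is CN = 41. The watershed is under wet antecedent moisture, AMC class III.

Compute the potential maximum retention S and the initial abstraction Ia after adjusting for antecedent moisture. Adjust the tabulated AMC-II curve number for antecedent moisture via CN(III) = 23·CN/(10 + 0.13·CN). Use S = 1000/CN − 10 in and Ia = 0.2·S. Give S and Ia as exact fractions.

S = 5900/943 in ≈ 6.257 in; Ia = 1180/943 in ≈ 1.251 in

Adjust CN=41 to AMC III: 23·41/(10 + 0.13·41) → 943 ÷ (1533/100) = 94300/1533 ≈ 61.513
Max retention: S = 1000/(94300/1533) − 10 = 5900/943 in (≈ 6.257 in)
Ia = 0.2·(5900/943) = 1180/943 in ≈ 1.251 in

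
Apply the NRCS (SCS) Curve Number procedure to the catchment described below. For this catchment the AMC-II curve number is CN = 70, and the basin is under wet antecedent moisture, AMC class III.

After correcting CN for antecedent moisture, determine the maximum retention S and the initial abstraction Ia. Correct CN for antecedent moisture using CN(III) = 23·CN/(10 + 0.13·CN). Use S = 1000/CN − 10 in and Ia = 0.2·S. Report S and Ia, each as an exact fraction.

Adjust CN=70 to AMC III: 23·70/(10 + 0.13·70) → 1610 ÷ (191/10) = 16100/191 ≈ 84.293
Max retention: S = 1000/(16100/191) − 10 = 300/161 in (≈ 1.863 in)
Initial abstraction Ia = S/5 = (300/161)/5 = 60/161 ≈ 0.373 in

S = 300/161 in ≈ 1.863 in; Ia = 60/161 in ≈ 0.373 in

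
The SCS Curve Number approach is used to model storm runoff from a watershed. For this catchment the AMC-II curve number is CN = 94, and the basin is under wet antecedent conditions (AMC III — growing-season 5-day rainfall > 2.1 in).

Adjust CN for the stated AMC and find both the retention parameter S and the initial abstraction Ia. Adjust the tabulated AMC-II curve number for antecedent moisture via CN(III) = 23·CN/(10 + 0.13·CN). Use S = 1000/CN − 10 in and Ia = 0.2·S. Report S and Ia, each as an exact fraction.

Adjust CN=94 to AMC III: 23·94/(10 + 0.13·94) → 2162 ÷ (1111/50) = 108100/1111 ≈ 97.300
S = 1000/(108100/1111) − 10 = 300/1081 in ≈ 0.278 in
Ia = 0.2·(300/1081) = 60/1081 in ≈ 0.056 in

S = 300/1081 in ≈ 0.278 in; Ia = 60/1081 in ≈ 0.056 in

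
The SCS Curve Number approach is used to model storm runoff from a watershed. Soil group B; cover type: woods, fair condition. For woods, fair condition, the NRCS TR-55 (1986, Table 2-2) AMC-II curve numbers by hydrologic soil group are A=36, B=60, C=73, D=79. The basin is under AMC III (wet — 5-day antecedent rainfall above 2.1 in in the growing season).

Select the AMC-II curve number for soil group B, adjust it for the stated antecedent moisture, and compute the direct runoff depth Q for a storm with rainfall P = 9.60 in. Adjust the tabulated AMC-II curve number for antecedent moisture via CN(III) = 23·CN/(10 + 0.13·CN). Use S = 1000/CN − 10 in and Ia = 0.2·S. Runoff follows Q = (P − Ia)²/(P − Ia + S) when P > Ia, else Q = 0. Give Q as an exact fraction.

NRCS table: woods, fair condition, soil group B → CN(II) = 60
Wet (AMC III): CN(III) = 23·60/(10 + 0.13·60) = 1380/(89/5) = 6900/89 ≈ 77.528
Retention S: 1000/CN − 10 with CN=77.528 → S = 200/69 ≈ 2.899 in
Ia = 0.2S: 0.2·2.899 = 0.580 in (exactly 40/69)
Excess rainfall: 9.600 − 0.580 = 9.020 in; P > Ia so Q > 0
Q = (3112/345)²/((3112/345) + 200/69) = (9684544/119025)/(4112/345) = 605284/88665 in ≈ 6.827 in

Q = 605284/88665 in ≈ 6.827 in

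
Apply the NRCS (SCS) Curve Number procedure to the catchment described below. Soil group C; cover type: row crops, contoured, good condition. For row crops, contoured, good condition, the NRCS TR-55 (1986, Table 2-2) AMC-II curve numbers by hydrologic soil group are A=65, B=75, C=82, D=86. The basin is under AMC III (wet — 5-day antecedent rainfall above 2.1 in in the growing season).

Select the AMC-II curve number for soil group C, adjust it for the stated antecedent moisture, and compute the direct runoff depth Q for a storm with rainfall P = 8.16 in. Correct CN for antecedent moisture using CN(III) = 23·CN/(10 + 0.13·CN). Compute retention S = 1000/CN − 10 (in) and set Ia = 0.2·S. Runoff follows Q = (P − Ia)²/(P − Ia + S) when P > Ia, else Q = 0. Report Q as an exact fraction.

NRCS table: row crops, contoured, good condition, soil group C → CN(II) = 82
Wet (AMC III): CN(III) = 23·82/(10 + 0.13·82) = 1886/(1033/50) = 94300/1033 ≈ 91.288
Retention S: 1000/CN − 10 with CN=91.288 → S = 900/943 ≈ 0.954 in
Initial abstraction Ia = S/5 = (900/943)/5 = 180/943 ≈ 0.191 in
Since P=8.160 > Ia=0.191: effective rainfall P−Ia = 187872/23575 in
Q: (187872/23575)² ÷ (210372/23575) = 2941324032/413293325 in (≈ 7.117 in)

Q = 2941324032/413293325 in ≈ 7.117 in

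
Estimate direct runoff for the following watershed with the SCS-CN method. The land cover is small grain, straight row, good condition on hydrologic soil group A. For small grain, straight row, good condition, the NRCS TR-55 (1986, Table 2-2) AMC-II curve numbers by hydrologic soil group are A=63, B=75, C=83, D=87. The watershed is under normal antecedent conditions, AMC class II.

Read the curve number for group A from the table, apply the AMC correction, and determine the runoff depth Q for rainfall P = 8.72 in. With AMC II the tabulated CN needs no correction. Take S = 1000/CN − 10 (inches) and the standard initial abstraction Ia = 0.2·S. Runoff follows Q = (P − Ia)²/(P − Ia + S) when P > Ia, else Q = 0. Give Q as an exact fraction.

NRCS table: small grain, straight row, good condition, soil group A → CN(II) = 63
CN(II) = 63; AMC II needs no correction.
S = 1000/63 − 10 = 370/63 in ≈ 5.873 in
Ia = 0.2S: 0.2·5.873 = 1.175 in (exactly 74/63)
Since P=8.720 > Ia=1.175: effective rainfall P−Ia = 11884/1575 in
Q: (11884/1575)² ÷ (21134/1575) = 70614728/16643025 in (≈ 4.243 in)

Q = 70614728/16643025 in ≈ 4.243 in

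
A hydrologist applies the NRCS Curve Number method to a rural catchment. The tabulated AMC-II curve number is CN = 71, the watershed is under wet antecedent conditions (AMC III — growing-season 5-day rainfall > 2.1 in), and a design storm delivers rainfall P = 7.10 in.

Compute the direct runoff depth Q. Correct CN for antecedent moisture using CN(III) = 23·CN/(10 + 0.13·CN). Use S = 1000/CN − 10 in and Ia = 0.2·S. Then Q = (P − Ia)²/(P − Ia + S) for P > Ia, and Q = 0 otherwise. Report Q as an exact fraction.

Q = 12131480449/2272205190 in ≈ 5.339 in

Wet (AMC III): CN(III) = 23·71/(10 + 0.13·71) = 1633/(1923/100) = 163300/1923 ≈ 84.919
S = 1000/(163300/1923) − 10 = 2900/1633 in ≈ 1.776 in
Ia = 0.2·(2900/1633) = 580/1633 in ≈ 0.355 in
Since P=7.100 > Ia=0.355: effective rainfall P−Ia = 110143/16330 in
Q = (110143/16330)²/((110143/16330) + 2900/1633) = (12131480449/266668900)/(139143/16330) = 12131480449/2272205190 in ≈ 5.339 in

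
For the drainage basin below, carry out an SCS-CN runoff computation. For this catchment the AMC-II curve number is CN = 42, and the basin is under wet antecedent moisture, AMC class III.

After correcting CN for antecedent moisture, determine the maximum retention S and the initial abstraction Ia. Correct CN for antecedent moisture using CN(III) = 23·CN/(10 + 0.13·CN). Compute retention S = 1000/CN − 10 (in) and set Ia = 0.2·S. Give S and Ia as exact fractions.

S = 2900/483 in ≈ 6.004 in; Ia = 580/483 in ≈ 1.201 in

Adjust CN=42 to AMC III: 23·42/(10 + 0.13·42) → 966 ÷ (773/50) = 48300/773 ≈ 62.484
Retention S: 1000/CN − 10 with CN=62.484 → S = 2900/483 ≈ 6.004 in
Ia = 0.2·(2900/483) = 580/483 in ≈ 1.201 in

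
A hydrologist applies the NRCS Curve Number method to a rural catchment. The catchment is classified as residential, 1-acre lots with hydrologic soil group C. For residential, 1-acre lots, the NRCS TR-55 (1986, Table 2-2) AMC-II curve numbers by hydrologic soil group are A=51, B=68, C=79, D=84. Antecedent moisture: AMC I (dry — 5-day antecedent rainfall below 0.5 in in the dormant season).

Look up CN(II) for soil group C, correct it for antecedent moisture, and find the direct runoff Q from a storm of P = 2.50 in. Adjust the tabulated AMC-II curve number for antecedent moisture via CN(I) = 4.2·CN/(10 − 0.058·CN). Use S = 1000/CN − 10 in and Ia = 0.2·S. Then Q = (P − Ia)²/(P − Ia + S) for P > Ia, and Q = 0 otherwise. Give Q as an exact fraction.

Q = 7605/37762 in ≈ 0.201 in

NRCS table: residential, 1-acre lots, soil group C → CN(II) = 79
Dry (AMC I): CN(I) = 4.2·79/(10 − 0.058·79) = (1659/5)/(2709/500) = 7900/129 ≈ 61.240
S = 1000/(7900/129) − 10 = 500/79 in ≈ 6.329 in
Initial abstraction Ia = S/5 = (500/79)/5 = 100/79 ≈ 1.266 in
Excess rainfall: 2.500 − 1.266 = 1.234 in; P > Ia so Q > 0
Q: (195/158)² ÷ (1195/158) = 7605/37762 in (≈ 0.201 in)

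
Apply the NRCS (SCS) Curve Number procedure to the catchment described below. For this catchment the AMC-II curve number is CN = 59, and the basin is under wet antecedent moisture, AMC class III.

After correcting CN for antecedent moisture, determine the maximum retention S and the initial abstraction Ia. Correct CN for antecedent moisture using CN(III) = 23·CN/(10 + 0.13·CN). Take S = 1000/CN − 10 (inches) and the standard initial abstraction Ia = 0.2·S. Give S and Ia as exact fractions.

CN(III) from CN(II)=59: (23·59)/(10 + 0.13·59) = 135700/1767 ≈ 76.797
Retention S: 1000/CN − 10 with CN=76.797 → S = 4100/1357 ≈ 3.021 in
Ia = 0.2·(4100/1357) = 820/1357 in ≈ 0.604 in

S = 4100/1357 in ≈ 3.021 in; Ia = 820/1357 in ≈ 0.604 in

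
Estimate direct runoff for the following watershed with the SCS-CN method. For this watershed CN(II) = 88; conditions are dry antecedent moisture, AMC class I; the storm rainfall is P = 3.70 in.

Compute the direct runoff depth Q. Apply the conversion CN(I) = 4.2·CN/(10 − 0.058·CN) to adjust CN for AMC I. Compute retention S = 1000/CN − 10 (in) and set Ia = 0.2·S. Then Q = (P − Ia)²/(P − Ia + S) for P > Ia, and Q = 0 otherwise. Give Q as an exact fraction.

Q = 5517801/3733730 in ≈ 1.478 in

Adjust CN=88 to AMC I: 4.2·88/(10 − 0.058·88) → (1848/5) ÷ (612/125) = 3850/51 ≈ 75.490
S = 1000/(3850/51) − 10 = 250/77 in ≈ 3.247 in
Ia = 0.2·(250/77) = 50/77 in ≈ 0.649 in
Since P=3.700 > Ia=0.649: effective rainfall P−Ia = 2349/770 in
Runoff Q = (P−Ia)²/(P−Ia+S) = (3.051)²/(3.051+3.247) = 5517801/3733730 ≈ 1.478 in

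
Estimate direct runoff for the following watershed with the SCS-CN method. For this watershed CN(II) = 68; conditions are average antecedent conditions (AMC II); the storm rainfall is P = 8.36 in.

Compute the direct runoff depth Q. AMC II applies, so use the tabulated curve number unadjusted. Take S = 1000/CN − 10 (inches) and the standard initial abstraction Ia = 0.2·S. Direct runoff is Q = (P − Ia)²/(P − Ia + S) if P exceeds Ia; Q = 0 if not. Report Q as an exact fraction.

Q = 9941409/2190025 in ≈ 4.539 in

AMC II — tabulated CN = 68 applies directly.
Max retention: S = 1000/68 − 10 = 80/17 in (≈ 4.706 in)
Initial abstraction Ia = S/5 = (80/17)/5 = 16/17 ≈ 0.941 in
P − Ia = 8.360 − 0.941 = 3153/425 ≈ 7.419 in (> 0, runoff occurs)
Q = (3153/425)²/((3153/425) + 80/17) = (9941409/180625)/(5153/425) = 9941409/2190025 in ≈ 4.539 in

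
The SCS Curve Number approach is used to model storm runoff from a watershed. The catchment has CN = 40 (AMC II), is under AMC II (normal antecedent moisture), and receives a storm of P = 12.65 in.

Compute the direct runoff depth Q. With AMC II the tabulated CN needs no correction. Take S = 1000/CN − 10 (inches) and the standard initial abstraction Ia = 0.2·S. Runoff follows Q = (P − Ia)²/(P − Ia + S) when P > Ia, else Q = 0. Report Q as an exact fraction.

AMC II — tabulated CN = 40 applies directly.
Retention S: 1000/CN − 10 with CN=40.000 → S = 15 ≈ 15.000 in
Initial abstraction Ia = S/5 = 15/5 = 3 ≈ 3.000 in
Excess rainfall: 12.650 − 3.000 = 9.650 in; P > Ia so Q > 0
Q: (193/20)² ÷ (493/20) = 37249/9860 in (≈ 3.778 in)

Q = 37249/9860 in ≈ 3.778 in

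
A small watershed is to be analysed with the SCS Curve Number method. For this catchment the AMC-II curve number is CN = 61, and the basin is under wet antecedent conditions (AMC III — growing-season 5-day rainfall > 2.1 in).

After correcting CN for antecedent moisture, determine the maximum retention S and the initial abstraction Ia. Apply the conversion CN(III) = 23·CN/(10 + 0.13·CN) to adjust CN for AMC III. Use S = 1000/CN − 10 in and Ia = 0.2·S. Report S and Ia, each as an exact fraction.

S = 3900/1403 in ≈ 2.780 in; Ia = 780/1403 in ≈ 0.556 in

Wet (AMC III): CN(III) = 23·61/(10 + 0.13·61) = 1403/(1793/100) = 140300/1793 ≈ 78.249
Max retention: S = 1000/(140300/1793) − 10 = 3900/1403 in (≈ 2.780 in)
Initial abstraction Ia = S/5 = (3900/1403)/5 = 780/1403 ≈ 0.556 in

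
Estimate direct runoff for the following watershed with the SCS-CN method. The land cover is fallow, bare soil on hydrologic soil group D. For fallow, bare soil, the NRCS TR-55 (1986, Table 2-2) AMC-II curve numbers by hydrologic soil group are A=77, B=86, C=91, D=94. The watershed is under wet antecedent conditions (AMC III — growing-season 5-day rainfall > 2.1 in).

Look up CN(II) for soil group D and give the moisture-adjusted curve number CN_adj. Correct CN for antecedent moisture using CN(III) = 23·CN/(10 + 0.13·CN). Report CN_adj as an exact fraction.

NRCS table: fallow, bare soil, soil group D → CN(II) = 94
Adjust CN=94 to AMC III: 23·94/(10 + 0.13·94) → 2162 ÷ (1111/50) = 108100/1111 ≈ 97.300

CN_adj = 108100/1111 ≈ 97.300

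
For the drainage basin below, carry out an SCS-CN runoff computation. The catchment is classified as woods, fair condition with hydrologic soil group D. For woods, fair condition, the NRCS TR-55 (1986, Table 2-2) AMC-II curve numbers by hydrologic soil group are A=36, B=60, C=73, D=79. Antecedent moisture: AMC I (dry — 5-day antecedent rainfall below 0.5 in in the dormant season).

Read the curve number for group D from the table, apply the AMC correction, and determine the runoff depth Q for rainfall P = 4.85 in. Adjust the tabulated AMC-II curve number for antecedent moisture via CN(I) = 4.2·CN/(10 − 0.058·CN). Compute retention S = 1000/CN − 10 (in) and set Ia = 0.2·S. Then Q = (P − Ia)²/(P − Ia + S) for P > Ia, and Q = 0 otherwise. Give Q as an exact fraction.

NRCS table: woods, fair condition, soil group D → CN(II) = 79
Dry (AMC I): CN(I) = 4.2·79/(10 − 0.058·79) = (1659/5)/(2709/500) = 7900/129 ≈ 61.240
Max retention: S = 1000/(7900/129) − 10 = 500/79 in (≈ 6.329 in)
Initial abstraction Ia = S/5 = (500/79)/5 = 100/79 ≈ 1.266 in
Since P=4.850 > Ia=1.266: effective rainfall P−Ia = 5663/1580 in
Runoff Q = (P−Ia)²/(P−Ia+S) = (3.584)²/(3.584+6.329) = 32069569/24747540 ≈ 1.296 in

Q = 32069569/24747540 in ≈ 1.296 in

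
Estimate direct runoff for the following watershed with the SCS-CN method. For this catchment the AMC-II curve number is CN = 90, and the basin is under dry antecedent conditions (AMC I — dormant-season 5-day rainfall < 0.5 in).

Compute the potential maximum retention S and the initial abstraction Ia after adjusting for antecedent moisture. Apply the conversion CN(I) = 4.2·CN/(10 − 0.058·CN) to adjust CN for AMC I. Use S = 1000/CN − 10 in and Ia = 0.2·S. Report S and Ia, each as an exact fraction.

S = 500/189 in ≈ 2.646 in; Ia = 100/189 in ≈ 0.529 in

CN(I) from CN(II)=90: (4.2·90)/(10 − 0.058·90) = 18900/239 ≈ 79.079
Retention S: 1000/CN − 10 with CN=79.079 → S = 500/189 ≈ 2.646 in
Initial abstraction Ia = S/5 = (500/189)/5 = 100/189 ≈ 0.529 in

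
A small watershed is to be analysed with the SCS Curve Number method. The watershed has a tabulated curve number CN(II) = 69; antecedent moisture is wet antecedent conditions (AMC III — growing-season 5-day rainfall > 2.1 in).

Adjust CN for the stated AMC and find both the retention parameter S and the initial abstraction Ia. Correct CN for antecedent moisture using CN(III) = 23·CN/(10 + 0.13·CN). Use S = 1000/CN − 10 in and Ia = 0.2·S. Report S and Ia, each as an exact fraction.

CN(III) from CN(II)=69: (23·69)/(10 + 0.13·69) = 158700/1897 ≈ 83.658
Retention S: 1000/CN − 10 with CN=83.658 → S = 3100/1587 ≈ 1.953 in
Initial abstraction Ia = S/5 = (3100/1587)/5 = 620/1587 ≈ 0.391 in

S = 3100/1587 in ≈ 1.953 in; Ia = 620/1587 in ≈ 0.391 in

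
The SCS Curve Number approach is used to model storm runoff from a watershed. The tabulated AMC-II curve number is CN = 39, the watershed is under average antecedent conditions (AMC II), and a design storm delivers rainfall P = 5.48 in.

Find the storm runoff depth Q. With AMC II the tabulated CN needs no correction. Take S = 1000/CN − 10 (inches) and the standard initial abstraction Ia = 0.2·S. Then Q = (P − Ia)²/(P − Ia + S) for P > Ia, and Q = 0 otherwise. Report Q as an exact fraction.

AMC II — tabulated CN = 39 applies directly.
Max retention: S = 1000/39 − 10 = 610/39 in (≈ 15.641 in)
Initial abstraction Ia = S/5 = (610/39)/5 = 122/39 ≈ 3.128 in
Since P=5.480 > Ia=3.128: effective rainfall P−Ia = 2293/975 in
Runoff Q = (P−Ia)²/(P−Ia+S) = (2.352)²/(2.352+15.641) = 5257849/17104425 ≈ 0.307 in

Q = 5257849/17104425 in ≈ 0.307 in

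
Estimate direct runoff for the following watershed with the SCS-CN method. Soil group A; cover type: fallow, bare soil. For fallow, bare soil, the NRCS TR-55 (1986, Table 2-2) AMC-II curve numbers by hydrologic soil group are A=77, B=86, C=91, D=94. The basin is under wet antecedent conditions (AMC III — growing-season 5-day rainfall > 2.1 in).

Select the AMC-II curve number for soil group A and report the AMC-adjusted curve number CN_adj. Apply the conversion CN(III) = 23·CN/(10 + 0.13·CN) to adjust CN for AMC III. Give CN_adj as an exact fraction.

NRCS table: fallow, bare soil, soil group A → CN(II) = 77
CN(III) from CN(II)=77: (23·77)/(10 + 0.13·77) = 7700/87 ≈ 88.506

CN_adj = 7700/87 ≈ 88.506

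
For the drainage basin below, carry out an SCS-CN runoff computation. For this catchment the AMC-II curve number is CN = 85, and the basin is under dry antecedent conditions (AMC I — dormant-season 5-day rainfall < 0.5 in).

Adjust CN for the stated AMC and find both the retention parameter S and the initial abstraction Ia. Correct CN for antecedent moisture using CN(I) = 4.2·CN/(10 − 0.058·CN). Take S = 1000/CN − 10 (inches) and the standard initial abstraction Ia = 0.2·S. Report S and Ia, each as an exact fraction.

S = 500/119 in ≈ 4.202 in; Ia = 100/119 in ≈ 0.840 in

Dry (AMC I): CN(I) = 4.2·85/(10 − 0.058·85) = 357/(507/100) = 11900/169 ≈ 70.414
S = 1000/(11900/169) − 10 = 500/119 in ≈ 4.202 in
Ia = 0.2·(500/119) = 100/119 in ≈ 0.840 in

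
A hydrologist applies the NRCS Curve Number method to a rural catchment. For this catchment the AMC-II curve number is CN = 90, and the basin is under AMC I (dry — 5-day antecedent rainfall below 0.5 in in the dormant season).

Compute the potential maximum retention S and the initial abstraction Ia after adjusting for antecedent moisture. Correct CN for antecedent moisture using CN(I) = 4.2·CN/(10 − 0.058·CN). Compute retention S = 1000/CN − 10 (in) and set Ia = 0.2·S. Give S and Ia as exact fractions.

CN(I) from CN(II)=90: (4.2·90)/(10 − 0.058·90) = 18900/239 ≈ 79.079
Retention S: 1000/CN − 10 with CN=79.079 → S = 500/189 ≈ 2.646 in
Ia = 0.2S: 0.2·2.646 = 0.529 in (exactly 100/189)

S = 500/189 in ≈ 2.646 in; Ia = 100/189 in ≈ 0.529 in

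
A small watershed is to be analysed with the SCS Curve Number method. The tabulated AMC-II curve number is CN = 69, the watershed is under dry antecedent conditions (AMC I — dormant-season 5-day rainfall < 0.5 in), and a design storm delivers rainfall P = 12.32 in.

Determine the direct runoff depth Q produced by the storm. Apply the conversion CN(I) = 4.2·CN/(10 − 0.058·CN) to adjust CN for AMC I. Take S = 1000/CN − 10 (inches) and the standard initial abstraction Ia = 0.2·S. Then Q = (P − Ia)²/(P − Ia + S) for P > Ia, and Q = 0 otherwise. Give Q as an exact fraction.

Q = 34001884816/6849169425 in ≈ 4.964 in

Dry (AMC I): CN(I) = 4.2·69/(10 − 0.058·69) = (1449/5)/(2999/500) = 144900/2999 ≈ 48.316
S = 1000/(144900/2999) − 10 = 15500/1449 in ≈ 10.697 in
Ia = 0.2·(15500/1449) = 3100/1449 in ≈ 2.139 in
Excess rainfall: 12.320 − 2.139 = 10.181 in; P > Ia so Q > 0
Q = (368792/36225)²/((368792/36225) + 15500/1449) = (136007539264/1312250625)/(756292/36225) = 34001884816/6849169425 in ≈ 4.964 in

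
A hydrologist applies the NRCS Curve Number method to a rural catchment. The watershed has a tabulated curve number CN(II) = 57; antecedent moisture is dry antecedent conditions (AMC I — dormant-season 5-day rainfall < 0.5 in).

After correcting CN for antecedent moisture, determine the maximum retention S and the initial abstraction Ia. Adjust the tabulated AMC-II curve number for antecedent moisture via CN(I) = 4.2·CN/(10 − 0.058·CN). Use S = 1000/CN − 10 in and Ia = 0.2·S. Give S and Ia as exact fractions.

CN(I) from CN(II)=57: (4.2·57)/(10 − 0.058·57) = 119700/3347 ≈ 35.763
Max retention: S = 1000/(119700/3347) − 10 = 21500/1197 in (≈ 17.962 in)
Ia = 0.2S: 0.2·17.962 = 3.592 in (exactly 4300/1197)

S = 21500/1197 in ≈ 17.962 in; Ia = 4300/1197 in ≈ 3.592 in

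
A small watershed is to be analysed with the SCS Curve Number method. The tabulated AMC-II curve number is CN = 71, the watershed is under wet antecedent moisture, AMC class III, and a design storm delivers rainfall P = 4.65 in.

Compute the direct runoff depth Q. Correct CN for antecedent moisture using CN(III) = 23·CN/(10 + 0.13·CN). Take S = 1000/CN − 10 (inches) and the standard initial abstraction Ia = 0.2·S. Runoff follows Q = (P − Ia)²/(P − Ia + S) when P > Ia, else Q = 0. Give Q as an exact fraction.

Adjust CN=71 to AMC III: 23·71/(10 + 0.13·71) → 1633 ÷ (1923/100) = 163300/1923 ≈ 84.919
Max retention: S = 1000/(163300/1923) − 10 = 2900/1633 in (≈ 1.776 in)
Ia = 0.2S: 0.2·1.776 = 0.355 in (exactly 580/1633)
Since P=4.650 > Ia=0.355: effective rainfall P−Ia = 140269/32660 in
Q = (140269/32660)²/((140269/32660) + 2900/1633) = (19675392361/1066675600)/(198269/32660) = 19675392361/6475465540 in ≈ 3.038 in

Q = 19675392361/6475465540 in ≈ 3.038 in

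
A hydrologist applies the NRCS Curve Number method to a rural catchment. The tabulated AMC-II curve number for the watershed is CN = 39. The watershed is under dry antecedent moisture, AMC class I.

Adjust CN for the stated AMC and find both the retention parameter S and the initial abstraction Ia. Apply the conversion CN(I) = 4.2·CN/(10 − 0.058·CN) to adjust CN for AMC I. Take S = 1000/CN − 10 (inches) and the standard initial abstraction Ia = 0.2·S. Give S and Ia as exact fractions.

CN(I) from CN(II)=39: (4.2·39)/(10 − 0.058·39) = 81900/3869 ≈ 21.168
S = 1000/(81900/3869) − 10 = 30500/819 in ≈ 37.241 in
Initial abstraction Ia = S/5 = (30500/819)/5 = 6100/819 ≈ 7.448 in

S = 30500/819 in ≈ 37.241 in; Ia = 6100/819 in ≈ 7.448 in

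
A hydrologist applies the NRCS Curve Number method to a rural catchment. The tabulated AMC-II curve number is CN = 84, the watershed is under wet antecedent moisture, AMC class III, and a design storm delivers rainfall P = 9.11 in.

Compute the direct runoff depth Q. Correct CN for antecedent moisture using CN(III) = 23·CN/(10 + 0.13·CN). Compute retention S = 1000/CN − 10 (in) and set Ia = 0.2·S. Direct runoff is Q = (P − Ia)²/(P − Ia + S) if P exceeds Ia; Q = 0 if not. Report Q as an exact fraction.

Wet (AMC III): CN(III) = 23·84/(10 + 0.13·84) = 1932/(523/25) = 48300/523 ≈ 92.352
Max retention: S = 1000/(48300/523) − 10 = 400/483 in (≈ 0.828 in)
Initial abstraction Ia = S/5 = (400/483)/5 = 80/483 ≈ 0.166 in
P − Ia = 9.110 − 0.166 = 432013/48300 ≈ 8.944 in (> 0, runoff occurs)
Q: (432013/48300)² ÷ (472013/48300) = 186635232169/22798227900 in (≈ 8.186 in)

Q = 186635232169/22798227900 in ≈ 8.186 in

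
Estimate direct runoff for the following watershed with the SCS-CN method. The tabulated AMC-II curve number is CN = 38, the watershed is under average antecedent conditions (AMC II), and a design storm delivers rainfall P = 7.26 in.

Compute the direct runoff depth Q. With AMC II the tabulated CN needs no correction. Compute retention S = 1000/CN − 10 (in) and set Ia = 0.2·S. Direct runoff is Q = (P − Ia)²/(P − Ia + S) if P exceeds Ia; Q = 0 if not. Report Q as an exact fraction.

Average conditions: CN = 38 (no AMC adjustment).
Max retention: S = 1000/38 − 10 = 310/19 in (≈ 16.316 in)
Ia = 0.2·(310/19) = 62/19 in ≈ 3.263 in
Since P=7.260 > Ia=3.263: effective rainfall P−Ia = 3797/950 in
Q = (3797/950)²/((3797/950) + 310/19) = (14417209/902500)/(19297/950) = 14417209/18332150 in ≈ 0.786 in

Q = 14417209/18332150 in ≈ 0.786 in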